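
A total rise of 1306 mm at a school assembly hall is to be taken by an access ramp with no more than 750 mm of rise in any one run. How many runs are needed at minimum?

2 runs

At most 750 each: 1306/750 = 1.74, giving 2 ramp runs.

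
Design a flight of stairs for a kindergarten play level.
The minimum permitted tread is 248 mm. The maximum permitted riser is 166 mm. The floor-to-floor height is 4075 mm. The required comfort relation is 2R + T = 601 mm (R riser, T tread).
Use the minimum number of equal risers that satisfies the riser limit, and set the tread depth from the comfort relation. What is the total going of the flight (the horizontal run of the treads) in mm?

6600 mm

At most 166 each: 4075/166 = 24.55, giving 25 risers.
Riser R = 4075 / 25 = 163 mm, within the 166 mm limit.
T = 601 − 2·163 = 275 mm, which satisfies the 248 mm minimum.
Treads = 25 − 1 = 24; going = 24 × 275 = 6600 mm.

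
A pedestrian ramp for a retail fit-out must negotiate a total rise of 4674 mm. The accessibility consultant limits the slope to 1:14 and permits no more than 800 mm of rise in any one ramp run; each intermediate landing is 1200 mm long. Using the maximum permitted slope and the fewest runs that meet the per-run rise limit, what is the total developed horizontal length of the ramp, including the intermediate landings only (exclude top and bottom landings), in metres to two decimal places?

⌈4674/800⌉ = 6 ramp runs. That means 5 intermediate landings.
Ramp run (horizontal) at 1:14: 4674 × 14 = 65436 mm.
5 intermediate landings contribute 5 × 1200 = 6000 mm.
Total developed length = 65436 + 6000 = 71436 mm.
= 71.44 m.

71.44 m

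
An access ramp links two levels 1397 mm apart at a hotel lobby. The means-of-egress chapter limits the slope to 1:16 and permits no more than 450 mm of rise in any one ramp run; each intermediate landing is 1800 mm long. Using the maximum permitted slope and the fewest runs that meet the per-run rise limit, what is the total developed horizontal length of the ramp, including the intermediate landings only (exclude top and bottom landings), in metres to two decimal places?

27.75 m

At most 450 each: 1397/450 = 3.10, giving 4 ramp runs. That means 3 intermediate landings.
Horizontal run for 1397 mm of rise at 1:16 is 1397 × 16 = 22352 mm.
Intermediate landings: 3 × 1800 = 5400 mm.
Total developed length = 22352 + 5400 = 27752 mm.
= 27.75 m.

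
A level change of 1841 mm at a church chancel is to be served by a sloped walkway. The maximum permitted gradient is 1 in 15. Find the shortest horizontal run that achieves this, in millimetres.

27615 mm

Run = rise × 15 = 1841 × 15 = 27615 mm.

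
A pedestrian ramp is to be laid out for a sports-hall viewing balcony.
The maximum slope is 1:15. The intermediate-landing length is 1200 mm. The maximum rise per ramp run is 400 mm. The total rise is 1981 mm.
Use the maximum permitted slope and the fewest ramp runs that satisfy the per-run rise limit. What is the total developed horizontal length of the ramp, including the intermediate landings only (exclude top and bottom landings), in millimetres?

34515 mm

⌈1981/400⌉ = 5 ramp runs. That means 4 intermediate landings.
Horizontal run for 1981 mm of rise at 1:15 is 1981 × 15 = 29715 mm.
Intermediate landings: 4 × 1200 = 4800 mm.
Total developed length = 29715 + 4800 = 34515 mm.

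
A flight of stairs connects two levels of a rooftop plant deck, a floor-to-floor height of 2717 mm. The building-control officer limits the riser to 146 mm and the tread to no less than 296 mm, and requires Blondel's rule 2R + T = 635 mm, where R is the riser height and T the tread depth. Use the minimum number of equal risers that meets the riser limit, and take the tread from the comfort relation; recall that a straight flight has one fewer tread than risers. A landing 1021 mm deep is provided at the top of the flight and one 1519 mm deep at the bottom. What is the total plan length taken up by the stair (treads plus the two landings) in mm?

8822 mm

2717 / 146 = 18.610 → round up to 19 risers.
Each riser is 2717/19 = 143 mm (≤ 146 mm).
T = 635 − 2·143 = 349 mm, which satisfies the 296 mm minimum.
Going = (19 − 1) × 349 = 6282 mm.
Enclosure = 6282 + 1021 + 1519 = 8822 mm.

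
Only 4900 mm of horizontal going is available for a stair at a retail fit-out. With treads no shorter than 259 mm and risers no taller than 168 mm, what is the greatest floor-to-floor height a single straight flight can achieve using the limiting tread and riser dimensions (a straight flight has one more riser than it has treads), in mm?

3192 mm

4900 / 259 = 18.92, so 18 treads fit.
Risers = treads + 1 = 19.
Maximum height = 19 × 168 = 3192 mm.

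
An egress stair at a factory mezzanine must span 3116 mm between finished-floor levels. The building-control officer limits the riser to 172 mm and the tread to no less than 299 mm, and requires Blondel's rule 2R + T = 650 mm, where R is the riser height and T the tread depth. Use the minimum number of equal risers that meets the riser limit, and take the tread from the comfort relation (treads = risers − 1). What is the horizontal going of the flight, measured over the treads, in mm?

⌈3116/172⌉ = 19 risers.
Riser R = 3116 / 19 = 164 mm, within the 172 mm limit.
From 2R + T = 650: T = 650 − 328 = 322 mm.
Going = (19 − 1) × 322 = 5796 mm.

5796 mm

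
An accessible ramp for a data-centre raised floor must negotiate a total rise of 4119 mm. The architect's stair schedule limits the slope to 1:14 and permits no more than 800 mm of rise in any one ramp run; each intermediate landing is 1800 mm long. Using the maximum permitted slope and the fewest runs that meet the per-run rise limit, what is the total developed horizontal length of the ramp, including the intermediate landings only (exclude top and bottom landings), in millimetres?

At most 800 each: 4119/800 = 5.15, giving 6 ramp runs. That means 5 intermediate landings.
Ramp run (horizontal) at 1:14: 4119 × 14 = 57666 mm.
Intermediate landings: 5 × 1800 = 9000 mm.
Total developed length = 57666 + 9000 = 66666 mm.

66666 mm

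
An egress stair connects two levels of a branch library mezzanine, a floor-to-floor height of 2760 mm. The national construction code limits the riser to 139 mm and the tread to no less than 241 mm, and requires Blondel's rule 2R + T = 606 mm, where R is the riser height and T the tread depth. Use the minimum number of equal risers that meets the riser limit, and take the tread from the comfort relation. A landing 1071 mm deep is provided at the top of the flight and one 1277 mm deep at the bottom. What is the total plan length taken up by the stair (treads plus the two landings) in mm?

2760 / 139 = 19.86, so 20 risers are needed.
R = 2760 ÷ 20 = 138 mm.
From 2R + T = 606: T = 606 − 276 = 330 mm.
20 risers give 19 treads; going = 19 × 330 = 6270 mm.
Enclosure = 6270 + 1071 + 1277 = 8618 mm.

8618 mm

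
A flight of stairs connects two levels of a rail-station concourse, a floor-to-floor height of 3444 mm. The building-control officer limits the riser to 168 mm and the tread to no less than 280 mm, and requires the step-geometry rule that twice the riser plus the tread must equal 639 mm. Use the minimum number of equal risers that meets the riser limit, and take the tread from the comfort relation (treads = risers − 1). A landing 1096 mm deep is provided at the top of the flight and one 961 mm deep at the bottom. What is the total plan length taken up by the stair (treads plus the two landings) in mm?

8277 mm

3444 / 168 = 20.50, so 21 risers are needed.
Each riser is 3444/21 = 164 mm (≤ 168 mm).
T = 639 − 2·164 = 311 mm, which satisfies the 280 mm minimum.
21 risers give 20 treads; going = 20 × 311 = 6220 mm.
Add landings: 6220 + 1096 + 961 = 8277 mm.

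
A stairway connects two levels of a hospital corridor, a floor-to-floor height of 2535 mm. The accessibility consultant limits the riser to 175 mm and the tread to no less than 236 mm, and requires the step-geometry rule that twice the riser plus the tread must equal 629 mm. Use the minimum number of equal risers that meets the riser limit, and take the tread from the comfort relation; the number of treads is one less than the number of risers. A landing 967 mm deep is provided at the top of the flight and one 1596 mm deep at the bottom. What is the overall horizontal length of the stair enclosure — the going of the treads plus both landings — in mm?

6637 mm

⌈2535/175⌉ = 15 risers.
Each riser is 2535/15 = 169 mm (≤ 175 mm).
T = 629 − 2·169 = 291 mm, which satisfies the 236 mm minimum.
Treads = 15 − 1 = 14; going = 14 × 291 = 4074 mm.
Add landings: 4074 + 967 + 1596 = 6637 mm.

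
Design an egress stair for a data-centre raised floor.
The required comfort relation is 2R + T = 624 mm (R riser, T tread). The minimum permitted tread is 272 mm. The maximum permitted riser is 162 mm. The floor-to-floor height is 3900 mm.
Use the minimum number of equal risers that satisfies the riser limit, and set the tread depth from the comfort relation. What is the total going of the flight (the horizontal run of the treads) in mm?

7488 mm

At most 162 each: 3900/162 = 24.07, giving 25 risers.
Riser R = 3900 / 25 = 156 mm, within the 162 mm limit.
Tread T = 624 − 2 × 156 = 312 mm (≥ 272 mm).
Treads = 25 − 1 = 24; going = 24 × 312 = 7488 mm.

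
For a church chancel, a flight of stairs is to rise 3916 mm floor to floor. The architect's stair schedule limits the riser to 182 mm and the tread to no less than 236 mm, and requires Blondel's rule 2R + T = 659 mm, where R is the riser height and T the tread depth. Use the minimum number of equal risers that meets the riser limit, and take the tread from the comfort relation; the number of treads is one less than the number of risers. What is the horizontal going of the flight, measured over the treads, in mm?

6363 mm

At most 182 each: 3916/182 = 21.52, giving 22 risers.
R = 3916 ÷ 22 = 178 mm.
T = 659 − 2·178 = 303 mm, which satisfies the 236 mm minimum.
Treads = 22 − 1 = 21; going = 21 × 303 = 6363 mm.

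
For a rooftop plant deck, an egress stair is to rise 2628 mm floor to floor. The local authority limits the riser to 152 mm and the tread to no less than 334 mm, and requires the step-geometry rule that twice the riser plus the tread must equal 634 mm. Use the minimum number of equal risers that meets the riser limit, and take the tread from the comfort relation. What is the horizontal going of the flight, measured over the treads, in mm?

5814 mm

2628 / 152 = 17.29, so 18 risers are needed.
Each riser is 2628/18 = 146 mm (≤ 152 mm).
From 2R + T = 634: T = 634 − 292 = 342 mm.
Going = (18 − 1) × 342 = 5814 mm.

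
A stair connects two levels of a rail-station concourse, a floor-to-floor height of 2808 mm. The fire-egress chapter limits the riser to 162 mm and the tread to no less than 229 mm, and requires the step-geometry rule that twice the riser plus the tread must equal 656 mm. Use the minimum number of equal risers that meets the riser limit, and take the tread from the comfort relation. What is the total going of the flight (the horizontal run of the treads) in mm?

⌈2808/162⌉ = 18 risers.
Each riser is 2808/18 = 156 mm (≤ 162 mm).
Tread T = 656 − 2 × 156 = 344 mm (≥ 229 mm).
Going = (18 − 1) × 344 = 5848 mm.

5848 mm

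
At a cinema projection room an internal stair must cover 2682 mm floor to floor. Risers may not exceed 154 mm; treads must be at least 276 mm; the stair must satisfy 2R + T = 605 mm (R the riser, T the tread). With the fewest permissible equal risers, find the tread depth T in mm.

307 mm

⌈2682/154⌉ = 18 risers.
Each riser is 2682/18 = 149 mm (≤ 154 mm).
T = 605 − 2·149 = 307 mm, which satisfies the 276 mm minimum.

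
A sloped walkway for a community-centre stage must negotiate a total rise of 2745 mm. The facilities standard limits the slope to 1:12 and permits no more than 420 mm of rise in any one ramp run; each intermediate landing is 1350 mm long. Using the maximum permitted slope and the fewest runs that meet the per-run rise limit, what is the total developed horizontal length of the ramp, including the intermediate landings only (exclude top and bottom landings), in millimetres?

At most 420 each: 2745/420 = 6.54, giving 7 ramp runs. That means 6 intermediate landings.
Ramp run (horizontal) at 1:12: 2745 × 12 = 32940 mm.
6 intermediate landings contribute 6 × 1350 = 8100 mm.
Total developed length = 32940 + 8100 = 41040 mm.

41040 mm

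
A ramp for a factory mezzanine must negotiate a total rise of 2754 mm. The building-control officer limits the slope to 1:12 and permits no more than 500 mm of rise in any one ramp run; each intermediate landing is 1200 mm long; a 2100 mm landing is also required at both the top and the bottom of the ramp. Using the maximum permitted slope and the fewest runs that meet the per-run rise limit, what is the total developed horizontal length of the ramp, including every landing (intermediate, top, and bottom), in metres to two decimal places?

43.25 m

2754 / 500 = 5.508 → round up to 6 ramp runs. That means 5 intermediate landings.
Horizontal run for 2754 mm of rise at 1:12 is 2754 × 12 = 33048 mm.
5 intermediate landings contribute 5 × 1200 = 6000 mm.
Top and bottom landings: 2 × 2100 = 4200 mm.
Total = 33048 + 6000 + 4200 = 43248 mm.
= 43.25 m.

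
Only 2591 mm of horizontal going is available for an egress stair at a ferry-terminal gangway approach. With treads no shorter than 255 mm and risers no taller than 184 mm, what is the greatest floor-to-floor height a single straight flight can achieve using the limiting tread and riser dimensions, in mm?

2024 mm

Treads that fit: ⌊2591 / 255⌋ = 10.
Risers = treads + 1 = 11.
Maximum height = 11 × 184 = 2024 mm.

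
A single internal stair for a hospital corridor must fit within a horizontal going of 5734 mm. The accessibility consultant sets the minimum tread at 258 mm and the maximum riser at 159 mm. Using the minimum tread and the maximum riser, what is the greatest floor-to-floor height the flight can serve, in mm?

5734 / 258 = 22.22, so 22 treads fit.
Risers = treads + 1 = 23.
Maximum height = 23 × 159 = 3657 mm.

3657 mm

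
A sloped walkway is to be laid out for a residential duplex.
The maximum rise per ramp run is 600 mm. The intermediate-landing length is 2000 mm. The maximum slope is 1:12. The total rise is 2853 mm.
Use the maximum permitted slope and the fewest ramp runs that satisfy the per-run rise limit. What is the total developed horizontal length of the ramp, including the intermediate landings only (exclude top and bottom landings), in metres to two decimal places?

42.24 m

At most 600 each: 2853/600 = 4.75, giving 5 ramp runs. That means 4 intermediate landings.
Ramp run (horizontal) at 1:12: 2853 × 12 = 34236 mm.
4 intermediate landings contribute 4 × 2000 = 8000 mm.
Developed length = 34236 + 8000 = 42236 mm.
= 42.24 m.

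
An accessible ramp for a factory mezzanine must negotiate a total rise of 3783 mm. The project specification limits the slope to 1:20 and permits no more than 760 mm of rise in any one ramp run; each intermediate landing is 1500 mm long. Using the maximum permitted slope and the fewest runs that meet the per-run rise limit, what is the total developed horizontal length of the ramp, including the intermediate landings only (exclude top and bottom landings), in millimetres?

3783 / 760 = 4.98, so 5 ramp runs are needed. That means 4 intermediate landings.
Ramp run (horizontal) at 1:20: 3783 × 20 = 75660 mm.
Intermediate landings: 4 × 1500 = 6000 mm.
Total developed length = 75660 + 6000 = 81660 mm.

81660 mm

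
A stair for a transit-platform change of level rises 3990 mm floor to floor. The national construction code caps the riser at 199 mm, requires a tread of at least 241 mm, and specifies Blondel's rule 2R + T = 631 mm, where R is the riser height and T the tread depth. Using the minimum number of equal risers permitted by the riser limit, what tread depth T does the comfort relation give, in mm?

251 mm

3990 / 199 = 20.05, so 21 risers are needed.
R = 3990 ÷ 21 = 190 mm.
From 2R + T = 631: T = 631 − 380 = 251 mm.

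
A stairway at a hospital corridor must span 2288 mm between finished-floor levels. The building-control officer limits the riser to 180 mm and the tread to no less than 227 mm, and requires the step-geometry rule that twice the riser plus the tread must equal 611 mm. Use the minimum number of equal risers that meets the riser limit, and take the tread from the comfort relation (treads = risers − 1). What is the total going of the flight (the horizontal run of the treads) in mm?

2288 / 180 = 12.711 → round up to 13 risers.
Riser R = 2288 / 13 = 176 mm, within the 180 mm limit.
Tread T = 611 − 2 × 176 = 259 mm (≥ 227 mm).
13 risers give 12 treads; going = 12 × 259 = 3108 mm.

3108 mm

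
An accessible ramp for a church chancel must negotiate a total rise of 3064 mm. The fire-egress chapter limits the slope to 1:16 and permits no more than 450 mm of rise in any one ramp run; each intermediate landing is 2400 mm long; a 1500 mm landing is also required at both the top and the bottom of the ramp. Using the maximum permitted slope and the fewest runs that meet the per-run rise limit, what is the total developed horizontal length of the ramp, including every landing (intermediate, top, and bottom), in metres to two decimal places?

66.42 m

3064 / 450 = 6.81, so 7 ramp runs are needed. That means 6 intermediate landings.
Horizontal run for 3064 mm of rise at 1:16 is 3064 × 16 = 49024 mm.
Intermediate landings: 6 × 2400 = 14400 mm.
Top and bottom landings: 2 × 1500 = 3000 mm.
Total = 49024 + 14400 + 3000 = 66424 mm.
= 66.42 m.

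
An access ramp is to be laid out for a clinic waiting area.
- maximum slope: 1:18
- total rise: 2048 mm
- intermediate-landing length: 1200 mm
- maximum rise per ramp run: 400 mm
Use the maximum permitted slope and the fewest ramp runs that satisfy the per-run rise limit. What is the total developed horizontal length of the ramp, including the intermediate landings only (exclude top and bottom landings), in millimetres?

42864 mm

2048 / 400 = 5.120 → round up to 6 ramp runs. That means 5 intermediate landings.
Ramp run (horizontal) at 1:18: 2048 × 18 = 36864 mm.
Intermediate landings: 5 × 1200 = 6000 mm.
Total developed length = 36864 + 6000 = 42864 mm.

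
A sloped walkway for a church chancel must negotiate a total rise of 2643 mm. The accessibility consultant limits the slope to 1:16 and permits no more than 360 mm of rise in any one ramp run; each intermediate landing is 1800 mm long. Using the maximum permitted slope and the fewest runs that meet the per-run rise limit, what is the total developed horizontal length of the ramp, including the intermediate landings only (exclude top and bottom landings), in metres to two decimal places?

54.89 m

2643 / 360 = 7.34, so 8 ramp runs are needed. That means 7 intermediate landings.
Horizontal run for 2643 mm of rise at 1:16 is 2643 × 16 = 42288 mm.
Intermediate landings: 7 × 1800 = 12600 mm.
Developed length = 42288 + 12600 = 54888 mm.
= 54.89 m.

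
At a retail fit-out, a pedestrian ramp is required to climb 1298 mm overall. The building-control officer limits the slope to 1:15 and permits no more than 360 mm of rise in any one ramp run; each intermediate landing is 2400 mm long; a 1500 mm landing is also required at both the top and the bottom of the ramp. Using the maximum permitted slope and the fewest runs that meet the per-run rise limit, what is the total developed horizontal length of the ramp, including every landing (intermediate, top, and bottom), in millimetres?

29670 mm

At most 360 each: 1298/360 = 3.61, giving 4 ramp runs. That means 3 intermediate landings.
Ramp run (horizontal) at 1:15: 1298 × 15 = 19470 mm.
Intermediate landings: 3 × 2400 = 7200 mm.
Top and bottom landings: 2 × 1500 = 3000 mm.
Total = 19470 + 7200 + 3000 = 29670 mm.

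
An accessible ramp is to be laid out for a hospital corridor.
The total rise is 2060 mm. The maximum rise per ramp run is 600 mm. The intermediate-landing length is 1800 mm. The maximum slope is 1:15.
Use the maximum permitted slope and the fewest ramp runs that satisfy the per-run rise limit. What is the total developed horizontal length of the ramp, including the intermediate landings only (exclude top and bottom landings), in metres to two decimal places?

2060 / 600 = 3.433 → round up to 4 ramp runs. That means 3 intermediate landings.
Ramp run (horizontal) at 1:15: 2060 × 15 = 30900 mm.
3 intermediate landings contribute 3 × 1800 = 5400 mm.
Total developed length = 30900 + 5400 = 36300 mm.
= 36.30 m.

36.30 m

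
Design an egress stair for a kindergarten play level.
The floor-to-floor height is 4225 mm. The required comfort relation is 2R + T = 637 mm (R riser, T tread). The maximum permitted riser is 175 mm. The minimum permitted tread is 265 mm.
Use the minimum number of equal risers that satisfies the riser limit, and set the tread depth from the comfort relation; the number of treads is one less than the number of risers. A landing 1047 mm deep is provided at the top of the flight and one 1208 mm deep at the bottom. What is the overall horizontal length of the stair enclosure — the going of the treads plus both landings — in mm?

9431 mm

At most 175 each: 4225/175 = 24.14, giving 25 risers.
R = 4225 ÷ 25 = 169 mm.
Tread T = 637 − 2 × 169 = 299 mm (≥ 265 mm).
Treads = 25 − 1 = 24; going = 24 × 299 = 7176 mm.
Add landings: 7176 + 1047 + 1208 = 9431 mm.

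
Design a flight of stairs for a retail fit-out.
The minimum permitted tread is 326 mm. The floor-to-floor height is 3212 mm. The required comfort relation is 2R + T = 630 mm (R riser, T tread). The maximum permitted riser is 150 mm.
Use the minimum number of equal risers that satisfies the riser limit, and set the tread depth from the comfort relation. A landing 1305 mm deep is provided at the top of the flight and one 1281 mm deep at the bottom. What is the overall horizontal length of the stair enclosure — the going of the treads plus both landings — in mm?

⌈3212/150⌉ = 22 risers.
Riser R = 3212 / 22 = 146 mm, within the 150 mm limit.
Tread T = 630 − 2 × 146 = 338 mm (≥ 326 mm).
Going = (22 − 1) × 338 = 7098 mm.
Enclosure = 7098 + 1305 + 1281 = 9684 mm.

9684 mm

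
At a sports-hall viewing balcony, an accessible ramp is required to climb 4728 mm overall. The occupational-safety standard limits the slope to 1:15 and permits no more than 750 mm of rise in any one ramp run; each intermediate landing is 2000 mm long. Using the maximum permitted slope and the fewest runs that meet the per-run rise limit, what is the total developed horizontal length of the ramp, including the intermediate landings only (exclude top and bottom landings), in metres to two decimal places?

82.92 m

4728 / 750 = 6.30, so 7 ramp runs are needed. That means 6 intermediate landings.
Horizontal run for 4728 mm of rise at 1:15 is 4728 × 15 = 70920 mm.
Intermediate landings: 6 × 2000 = 12000 mm.
Developed length = 70920 + 12000 = 82920 mm.
= 82.92 m.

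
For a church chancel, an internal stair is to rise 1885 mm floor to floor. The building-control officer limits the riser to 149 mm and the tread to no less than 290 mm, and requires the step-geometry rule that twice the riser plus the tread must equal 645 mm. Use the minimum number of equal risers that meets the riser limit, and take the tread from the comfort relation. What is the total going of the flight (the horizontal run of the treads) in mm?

4260 mm

At most 149 each: 1885/149 = 12.65, giving 13 risers.
Riser R = 1885 / 13 = 145 mm, within the 149 mm limit.
Tread T = 645 − 2 × 145 = 355 mm (≥ 290 mm).
13 risers give 12 treads; going = 12 × 355 = 4260 mm.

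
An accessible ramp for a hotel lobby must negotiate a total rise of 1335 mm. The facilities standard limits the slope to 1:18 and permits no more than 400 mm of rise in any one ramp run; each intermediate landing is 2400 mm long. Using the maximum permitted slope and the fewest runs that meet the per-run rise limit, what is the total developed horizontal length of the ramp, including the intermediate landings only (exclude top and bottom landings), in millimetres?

1335 / 400 = 3.337 → round up to 4 ramp runs. That means 3 intermediate landings.
Ramp run (horizontal) at 1:18: 1335 × 18 = 24030 mm.
3 intermediate landings contribute 3 × 2400 = 7200 mm.
Total developed length = 24030 + 7200 = 31230 mm.

31230 mm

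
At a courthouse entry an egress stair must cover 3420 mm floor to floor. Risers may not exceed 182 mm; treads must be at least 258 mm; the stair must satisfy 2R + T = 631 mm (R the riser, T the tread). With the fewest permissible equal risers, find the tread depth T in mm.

271 mm

3420 / 182 = 18.791 → round up to 19 risers.
Riser R = 3420 / 19 = 180 mm, within the 182 mm limit.
T = 631 − 2·180 = 271 mm, which satisfies the 258 mm minimum.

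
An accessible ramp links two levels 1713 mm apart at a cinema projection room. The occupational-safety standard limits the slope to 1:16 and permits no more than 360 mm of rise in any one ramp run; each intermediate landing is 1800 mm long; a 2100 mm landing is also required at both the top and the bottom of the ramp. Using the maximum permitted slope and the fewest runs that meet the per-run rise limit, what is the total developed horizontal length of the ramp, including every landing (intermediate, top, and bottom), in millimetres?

38808 mm

⌈1713/360⌉ = 5 ramp runs. That means 4 intermediate landings.
Ramp run (horizontal) at 1:16: 1713 × 16 = 27408 mm.
4 intermediate landings contribute 4 × 1800 = 7200 mm.
Top and bottom landings: 2 × 2100 = 4200 mm.
Total = 27408 + 7200 + 4200 = 38808 mm.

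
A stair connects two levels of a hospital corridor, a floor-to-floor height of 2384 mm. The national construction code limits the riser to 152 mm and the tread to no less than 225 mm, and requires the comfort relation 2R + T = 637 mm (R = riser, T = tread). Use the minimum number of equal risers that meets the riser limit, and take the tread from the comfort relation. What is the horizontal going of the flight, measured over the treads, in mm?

2384 / 152 = 15.68, so 16 risers are needed.
Riser R = 2384 / 16 = 149 mm, within the 152 mm limit.
Tread T = 637 − 2 × 149 = 339 mm (≥ 225 mm).
Going = (16 − 1) × 339 = 5085 mm.

5085 mm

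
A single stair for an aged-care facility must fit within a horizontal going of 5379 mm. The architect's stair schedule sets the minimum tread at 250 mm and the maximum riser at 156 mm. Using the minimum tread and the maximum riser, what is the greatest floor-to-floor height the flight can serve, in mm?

5379 / 250 = 21.52, so 21 treads fit.
Risers = treads + 1 = 22.
Maximum height = 22 × 156 = 3432 mm.

3432 mm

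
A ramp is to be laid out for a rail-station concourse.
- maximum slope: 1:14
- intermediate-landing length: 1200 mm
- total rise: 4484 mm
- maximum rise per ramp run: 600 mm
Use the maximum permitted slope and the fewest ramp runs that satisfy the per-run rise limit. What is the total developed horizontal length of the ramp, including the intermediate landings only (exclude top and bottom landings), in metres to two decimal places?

⌈4484/600⌉ = 8 ramp runs. That means 7 intermediate landings.
Ramp run (horizontal) at 1:14: 4484 × 14 = 62776 mm.
7 intermediate landings contribute 7 × 1200 = 8400 mm.
Developed length = 62776 + 8400 = 71176 mm.
= 71.18 m.

71.18 m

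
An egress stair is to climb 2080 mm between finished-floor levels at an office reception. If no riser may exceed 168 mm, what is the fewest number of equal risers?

13 risers

2080 / 168 = 12.381 → round up to 13 risers.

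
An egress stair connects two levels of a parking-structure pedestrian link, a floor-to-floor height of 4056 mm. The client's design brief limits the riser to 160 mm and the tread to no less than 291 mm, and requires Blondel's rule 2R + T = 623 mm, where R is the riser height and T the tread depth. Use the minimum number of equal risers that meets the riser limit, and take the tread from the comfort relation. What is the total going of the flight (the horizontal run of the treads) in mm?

4056 / 160 = 25.35, so 26 risers are needed.
Riser R = 4056 / 26 = 156 mm, within the 160 mm limit.
T = 623 − 2·156 = 311 mm, which satisfies the 291 mm minimum.
Going = (26 − 1) × 311 = 7775 mm.

7775 mm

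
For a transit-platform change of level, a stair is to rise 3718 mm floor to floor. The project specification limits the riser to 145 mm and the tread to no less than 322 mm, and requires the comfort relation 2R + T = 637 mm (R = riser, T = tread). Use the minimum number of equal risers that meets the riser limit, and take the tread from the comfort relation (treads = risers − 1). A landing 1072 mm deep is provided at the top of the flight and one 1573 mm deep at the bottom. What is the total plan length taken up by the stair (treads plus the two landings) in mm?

At most 145 each: 3718/145 = 25.64, giving 26 risers.
R = 3718 ÷ 26 = 143 mm.
T = 637 − 2·143 = 351 mm, which satisfies the 322 mm minimum.
26 risers give 25 treads; going = 25 × 351 = 8775 mm.
Add landings: 8775 + 1072 + 1573 = 11420 mm.

11420 mm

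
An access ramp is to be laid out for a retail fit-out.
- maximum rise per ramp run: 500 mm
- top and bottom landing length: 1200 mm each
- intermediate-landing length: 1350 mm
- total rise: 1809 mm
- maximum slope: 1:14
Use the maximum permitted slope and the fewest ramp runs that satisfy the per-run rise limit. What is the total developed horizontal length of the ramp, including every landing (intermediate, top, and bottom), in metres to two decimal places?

1809 / 500 = 3.62, so 4 ramp runs are needed. That means 3 intermediate landings.
Ramp run (horizontal) at 1:14: 1809 × 14 = 25326 mm.
3 intermediate landings contribute 3 × 1350 = 4050 mm.
Top and bottom landings: 2 × 1200 = 2400 mm.
Total = 25326 + 4050 + 2400 = 31776 mm.
= 31.78 m.

31.78 m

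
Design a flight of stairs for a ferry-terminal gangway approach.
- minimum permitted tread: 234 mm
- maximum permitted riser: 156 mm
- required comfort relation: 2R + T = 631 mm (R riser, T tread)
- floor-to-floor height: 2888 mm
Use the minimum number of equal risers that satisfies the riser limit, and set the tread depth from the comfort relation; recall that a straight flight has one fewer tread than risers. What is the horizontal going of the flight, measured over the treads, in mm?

2888 / 156 = 18.513 → round up to 19 risers.
Riser R = 2888 / 19 = 152 mm, within the 156 mm limit.
From 2R + T = 631: T = 631 − 304 = 327 mm.
Going = (19 − 1) × 327 = 5886 mm.

5886 mm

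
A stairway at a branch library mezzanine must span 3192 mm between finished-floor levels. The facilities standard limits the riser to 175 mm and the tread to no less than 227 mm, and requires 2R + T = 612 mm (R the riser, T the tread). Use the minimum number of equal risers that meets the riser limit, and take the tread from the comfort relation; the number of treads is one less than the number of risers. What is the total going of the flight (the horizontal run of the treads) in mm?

At most 175 each: 3192/175 = 18.24, giving 19 risers.
R = 3192 ÷ 19 = 168 mm.
Tread T = 612 − 2 × 168 = 276 mm (≥ 227 mm).
Going = (19 − 1) × 276 = 4968 mm.

4968 mm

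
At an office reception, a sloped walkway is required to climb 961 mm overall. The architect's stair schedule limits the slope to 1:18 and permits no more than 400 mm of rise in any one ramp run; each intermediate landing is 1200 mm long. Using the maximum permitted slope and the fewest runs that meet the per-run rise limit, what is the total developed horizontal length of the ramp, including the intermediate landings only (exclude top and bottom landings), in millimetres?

At most 400 each: 961/400 = 2.40, giving 3 ramp runs. That means 2 intermediate landings.
Horizontal run for 961 mm of rise at 1:18 is 961 × 18 = 17298 mm.
Intermediate landings: 2 × 1200 = 2400 mm.
Developed length = 17298 + 2400 = 19698 mm.

19698 mm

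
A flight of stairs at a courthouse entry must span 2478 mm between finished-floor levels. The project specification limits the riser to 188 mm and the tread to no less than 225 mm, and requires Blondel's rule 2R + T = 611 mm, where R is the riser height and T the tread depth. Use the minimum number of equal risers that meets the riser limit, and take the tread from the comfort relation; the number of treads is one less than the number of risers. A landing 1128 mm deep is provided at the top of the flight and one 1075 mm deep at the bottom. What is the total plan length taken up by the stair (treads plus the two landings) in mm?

2478 / 188 = 13.181 → round up to 14 risers.
Riser R = 2478 / 14 = 177 mm, within the 188 mm limit.
From 2R + T = 611: T = 611 − 354 = 257 mm.
14 risers give 13 treads; going = 13 × 257 = 3341 mm.
Enclosure = 3341 + 1128 + 1075 = 5544 mm.

5544 mm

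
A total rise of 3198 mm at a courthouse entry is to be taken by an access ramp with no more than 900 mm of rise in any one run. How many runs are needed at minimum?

4 runs

3198 / 900 = 3.55, so 4 ramp runs are needed.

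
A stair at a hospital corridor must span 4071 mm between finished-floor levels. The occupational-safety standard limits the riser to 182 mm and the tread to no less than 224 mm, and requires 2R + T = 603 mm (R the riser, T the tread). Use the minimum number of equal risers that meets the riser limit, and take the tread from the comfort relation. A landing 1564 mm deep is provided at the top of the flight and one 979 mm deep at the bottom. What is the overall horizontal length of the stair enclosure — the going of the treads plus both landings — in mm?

8021 mm

At most 182 each: 4071/182 = 22.37, giving 23 risers.
Riser R = 4071 / 23 = 177 mm, within the 182 mm limit.
From 2R + T = 603: T = 603 − 354 = 249 mm.
23 risers give 22 treads; going = 22 × 249 = 5478 mm.
Add landings: 5478 + 1564 + 979 = 8021 mm.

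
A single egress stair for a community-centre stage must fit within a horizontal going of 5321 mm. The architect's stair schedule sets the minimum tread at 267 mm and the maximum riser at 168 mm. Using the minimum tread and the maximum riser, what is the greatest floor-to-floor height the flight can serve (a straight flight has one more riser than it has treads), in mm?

3360 mm

5321 / 267 = 19.93, so 19 treads fit.
Risers = treads + 1 = 20.
Maximum height = 20 × 168 = 3360 mm.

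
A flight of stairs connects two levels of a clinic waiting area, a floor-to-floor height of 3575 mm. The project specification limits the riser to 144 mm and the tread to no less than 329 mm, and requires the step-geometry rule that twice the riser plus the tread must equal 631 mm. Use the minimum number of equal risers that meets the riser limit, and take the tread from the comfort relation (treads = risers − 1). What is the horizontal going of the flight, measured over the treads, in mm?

⌈3575/144⌉ = 25 risers.
R = 3575 ÷ 25 = 143 mm.
From 2R + T = 631: T = 631 − 286 = 345 mm.
25 risers give 24 treads; going = 24 × 345 = 8280 mm.

8280 mm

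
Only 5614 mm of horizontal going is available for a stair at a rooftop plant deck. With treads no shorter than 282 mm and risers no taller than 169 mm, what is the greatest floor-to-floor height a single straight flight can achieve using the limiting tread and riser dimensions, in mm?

3380 mm

Treads that fit: ⌊5614 / 282⌋ = 19.
Risers = treads + 1 = 20.
Maximum height = 20 × 169 = 3380 mm.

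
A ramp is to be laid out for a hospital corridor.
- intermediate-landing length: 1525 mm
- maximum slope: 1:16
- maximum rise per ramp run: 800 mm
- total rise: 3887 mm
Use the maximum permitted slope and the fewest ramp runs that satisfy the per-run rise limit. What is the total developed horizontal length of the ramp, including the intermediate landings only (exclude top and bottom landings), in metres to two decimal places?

68.29 m

⌈3887/800⌉ = 5 ramp runs. That means 4 intermediate landings.
Ramp run (horizontal) at 1:16: 3887 × 16 = 62192 mm.
4 intermediate landings contribute 4 × 1525 = 6100 mm.
Total developed length = 62192 + 6100 = 68292 mm.
= 68.29 m.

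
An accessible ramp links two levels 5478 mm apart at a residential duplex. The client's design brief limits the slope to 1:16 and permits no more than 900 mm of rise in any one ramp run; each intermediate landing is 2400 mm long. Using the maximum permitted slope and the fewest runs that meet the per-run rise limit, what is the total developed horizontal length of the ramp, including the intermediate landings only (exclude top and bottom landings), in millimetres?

5478 / 900 = 6.09, so 7 ramp runs are needed. That means 6 intermediate landings.
Horizontal run for 5478 mm of rise at 1:16 is 5478 × 16 = 87648 mm.
6 intermediate landings contribute 6 × 2400 = 14400 mm.
Total developed length = 87648 + 14400 = 102048 mm.

102048 mm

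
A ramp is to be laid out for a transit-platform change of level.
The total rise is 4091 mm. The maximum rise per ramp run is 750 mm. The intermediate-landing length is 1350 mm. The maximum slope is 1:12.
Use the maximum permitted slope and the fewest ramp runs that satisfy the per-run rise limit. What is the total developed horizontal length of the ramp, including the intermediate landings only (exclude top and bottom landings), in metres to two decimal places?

55.84 m

4091 / 750 = 5.455 → round up to 6 ramp runs. That means 5 intermediate landings.
Ramp run (horizontal) at 1:12: 4091 × 12 = 49092 mm.
5 intermediate landings contribute 5 × 1350 = 6750 mm.
Total developed length = 49092 + 6750 = 55842 mm.
= 55.84 m.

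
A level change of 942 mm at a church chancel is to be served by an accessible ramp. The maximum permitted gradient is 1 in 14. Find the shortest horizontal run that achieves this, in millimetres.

13188 mm

At 1:14 the run is 14 × 942 = 13188 mm.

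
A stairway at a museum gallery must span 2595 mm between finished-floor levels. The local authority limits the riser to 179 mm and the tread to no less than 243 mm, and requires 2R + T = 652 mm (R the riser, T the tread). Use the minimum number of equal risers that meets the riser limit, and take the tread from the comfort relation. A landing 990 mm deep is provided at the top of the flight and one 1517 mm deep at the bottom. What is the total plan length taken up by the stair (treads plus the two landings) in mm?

6791 mm

2595 / 179 = 14.50, so 15 risers are needed.
R = 2595 ÷ 15 = 173 mm.
Tread T = 652 − 2 × 173 = 306 mm (≥ 243 mm).
Treads = 15 − 1 = 14; going = 14 × 306 = 4284 mm.
Enclosure = 4284 + 990 + 1517 = 6791 mm.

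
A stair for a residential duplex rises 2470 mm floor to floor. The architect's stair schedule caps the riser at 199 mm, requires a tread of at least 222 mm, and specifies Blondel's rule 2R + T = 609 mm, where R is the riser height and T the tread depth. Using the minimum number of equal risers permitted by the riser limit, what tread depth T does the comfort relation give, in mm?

229 mm

2470 / 199 = 12.412 → round up to 13 risers.
Each riser is 2470/13 = 190 mm (≤ 199 mm).
T = 609 − 2·190 = 229 mm, which satisfies the 222 mm minimum.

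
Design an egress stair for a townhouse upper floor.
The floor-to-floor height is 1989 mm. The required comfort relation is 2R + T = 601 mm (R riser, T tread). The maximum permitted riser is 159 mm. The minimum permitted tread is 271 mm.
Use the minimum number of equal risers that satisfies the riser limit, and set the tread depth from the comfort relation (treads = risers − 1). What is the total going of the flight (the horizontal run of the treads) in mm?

1989 / 159 = 12.509 → round up to 13 risers.
R = 1989 ÷ 13 = 153 mm.
From 2R + T = 601: T = 601 − 306 = 295 mm.
Going = (13 − 1) × 295 = 3540 mm.

3540 mm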